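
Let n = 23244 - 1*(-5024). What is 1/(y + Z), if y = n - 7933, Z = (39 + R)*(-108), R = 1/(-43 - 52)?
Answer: 95/1531793 ≈ 6.2019e-5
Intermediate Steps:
R = -1/95 (R = 1/(-95) = -1/95 ≈ -0.010526)
Z = -400032/95 (Z = (39 - 1/95)*(-108) = (3704/95)*(-108) = -400032/95 ≈ -4210.9)
n = 28268 (n = 23244 + 5024 = 28268)
y = 20335 (y = 28268 - 7933 = 20335)
1/(y + Z) = 1/(20335 - 400032/95) = 1/(1531793/95) = 95/1531793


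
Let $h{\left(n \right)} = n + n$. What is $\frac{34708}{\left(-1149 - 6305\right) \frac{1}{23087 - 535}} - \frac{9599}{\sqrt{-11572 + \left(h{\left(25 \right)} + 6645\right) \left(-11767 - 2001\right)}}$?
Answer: $- \frac{391367408}{3727} + \frac{331 i \sqrt{2560787}}{529818} \approx -1.0501 \cdot 10^{5} + 0.99974 i$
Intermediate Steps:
$h{\left(n \right)} = 2 n$
$\frac{34708}{\left(-1149 - 6305\right) \frac{1}{23087 - 535}} - \frac{9599}{\sqrt{-11572 + \left(h{\left(25 \right)} + 6645\right) \left(-11767 - 2001\right)}} = \frac{34708}{\left(-1149 - 6305\right) \frac{1}{23087 - 535}} - \frac{9599}{\sqrt{-11572 + \left(2 \cdot 25 + 6645\right) \left(-11767 - 2001\right)}} = \frac{34708}{\left(-7454\right) \frac{1}{22552}} - \frac{9599}{\sqrt{-11572 + \left(50 + 6645\right) \left(-13768\right)}} = \frac{34708}{\left(-7454\right) \frac{1}{22552}} - \frac{9599}{\sqrt{-11572 + 6695 \left(-13768\right)}} = \frac{34708}{- \frac{3727}{11276}} - \frac{9599}{\sqrt{-11572 - 92176760}} = 34708 \left(- \frac{11276}{3727}\right) - \frac{9599}{\sqrt{-92188332}} = - \frac{391367408}{3727} - \frac{9599}{6 i \sqrt{2560787}} = - \frac{391367408}{3727} - 9599 \left(- \frac{i \sqrt{2560787}}{15364722}\right) = - \frac{391367408}{3727} + \frac{331 i \sqrt{2560787}}{529818}$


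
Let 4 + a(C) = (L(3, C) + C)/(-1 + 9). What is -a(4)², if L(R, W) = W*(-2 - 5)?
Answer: -49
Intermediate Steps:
L(R, W) = -7*W (L(R, W) = W*(-7) = -7*W)
a(C) = -4 - 3*C/4 (a(C) = -4 + (-7*C + C)/(-1 + 9) = -4 - 6*C/8 = -4 - 6*C*(⅛) = -4 - 3*C/4)
-a(4)² = -(-4 - ¾*4)² = -(-4 - 3)² = -1*(-7)² = -1*49 = -49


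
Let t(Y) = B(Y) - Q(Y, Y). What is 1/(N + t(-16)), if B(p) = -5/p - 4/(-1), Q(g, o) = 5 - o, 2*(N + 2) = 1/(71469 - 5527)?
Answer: -527536/9858325 ≈ -0.053512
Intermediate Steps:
N = -263767/131884 (N = -2 + 1/(2*(71469 - 5527)) = -2 + (1/2)/65942 = -2 + (1/2)*(1/65942) = -2 + 1/131884 = -263767/131884 ≈ -2.0000)
B(p) = 4 - 5/p (B(p) = -5/p - 4*(-1) = -5/p + 4 = 4 - 5/p)
t(Y) = -1 + Y - 5/Y (t(Y) = (4 - 5/Y) - (5 - Y) = (4 - 5/Y) + (-5 + Y) = -1 + Y - 5/Y)
1/(N + t(-16)) = 1/(-263767/131884 + (-1 - 16 - 5/(-16))) = 1/(-263767/131884 + (-1 - 16 - 5*(-1/16))) = 1/(-263767/131884 + (-1 - 16 + 5/16)) = 1/(-263767/131884 - 267/16) = 1/(-9858325/527536) = -527536/9858325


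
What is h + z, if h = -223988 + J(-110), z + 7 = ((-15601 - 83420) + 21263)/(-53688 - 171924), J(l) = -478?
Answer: -25321862359/112806 ≈ -2.2447e+5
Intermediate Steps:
z = -750763/112806 (z = -7 + ((-15601 - 83420) + 21263)/(-53688 - 171924) = -7 + (-99021 + 21263)/(-225612) = -7 - 77758*(-1/225612) = -7 + 38879/112806 = -750763/112806 ≈ -6.6553)
h = -224466 (h = -223988 - 478 = -224466)
h + z = -224466 - 750763/112806 = -25321862359/112806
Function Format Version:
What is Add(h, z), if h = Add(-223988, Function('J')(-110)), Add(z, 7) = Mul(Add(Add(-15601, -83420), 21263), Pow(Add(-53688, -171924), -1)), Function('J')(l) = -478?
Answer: Rational(-25321862359, 112806) ≈ -2.2447e+5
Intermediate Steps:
z = Rational(-750763, 112806) (z = Add(-7, Mul(Add(Add(-15601, -83420), 21263), Pow(Add(-53688, -171924), -1))) = Add(-7, Mul(Add(-99021, 21263), Pow(-225612, -1))) = Add(-7, Mul(-77758, Rational(-1, 225612))) = Add(-7, Rational(38879, 112806)) = Rational(-750763, 112806) ≈ -6.6553)
h = -224466 (h = Add(-223988, -478) = -224466)
Add(h, z) = Add(-224466, Rational(-750763, 112806)) = Rational(-25321862359, 112806)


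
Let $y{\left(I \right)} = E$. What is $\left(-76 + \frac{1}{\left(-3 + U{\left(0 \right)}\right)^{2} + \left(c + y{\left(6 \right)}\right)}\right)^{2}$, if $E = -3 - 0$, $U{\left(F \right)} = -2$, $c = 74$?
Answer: $\frac{53217025}{9216} \approx 5774.4$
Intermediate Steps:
$E = -3$ ($E = -3 + 0 = -3$)
$y{\left(I \right)} = -3$
$\left(-76 + \frac{1}{\left(-3 + U{\left(0 \right)}\right)^{2} + \left(c + y{\left(6 \right)}\right)}\right)^{2} = \left(-76 + \frac{1}{\left(-3 - 2\right)^{2} + \left(74 - 3\right)}\right)^{2} = \left(-76 + \frac{1}{\left(-5\right)^{2} + 71}\right)^{2} = \left(-76 + \frac{1}{25 + 71}\right)^{2} = \left(-76 + \frac{1}{96}\right)^{2} = \left(- \frac{7295}{96}\right)^{2} = \frac{53217025}{9216}$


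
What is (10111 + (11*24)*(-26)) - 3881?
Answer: -634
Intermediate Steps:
(10111 + (11*24)*(-26)) - 3881 = (10111 + 264*(-26)) - 3881 = (10111 - 6864) - 3881 = 3247 - 3881 = -634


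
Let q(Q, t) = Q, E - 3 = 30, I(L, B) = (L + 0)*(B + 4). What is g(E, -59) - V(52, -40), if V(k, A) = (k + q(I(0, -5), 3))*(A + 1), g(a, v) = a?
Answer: 2061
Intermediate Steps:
I(L, B) = L*(4 + B)
E = 33 (E = 3 + 30 = 33)
V(k, A) = k*(1 + A) (V(k, A) = (k + 0*(4 - 5))*(A + 1) = (k + 0*(-1))*(1 + A) = (k + 0)*(1 + A) = k*(1 + A))
g(E, -59) - V(52, -40) = 33 - 52*(1 - 40) = 33 - 52*(-39) = 33 - 1*(-2028) = 33 + 2028 = 2061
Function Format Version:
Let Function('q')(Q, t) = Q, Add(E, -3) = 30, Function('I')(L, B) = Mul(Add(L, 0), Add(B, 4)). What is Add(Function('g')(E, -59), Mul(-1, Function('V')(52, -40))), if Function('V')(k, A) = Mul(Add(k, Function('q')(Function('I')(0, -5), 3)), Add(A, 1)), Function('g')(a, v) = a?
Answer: 2061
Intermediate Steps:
Function('I')(L, B) = Mul(L, Add(4, B))
E = 33 (E = Add(3, 30) = 33)
Function('V')(k, A) = Mul(k, Add(1, A)) (Function('V')(k, A) = Mul(Add(k, Mul(0, Add(4, -5))), Add(A, 1)) = Mul(Add(k, Mul(0, -1)), Add(1, A)) = Mul(Add(k, 0), Add(1, A)) = Mul(k, Add(1, A)))
Add(Function('g')(E, -59), Mul(-1, Function('V')(52, -40))) = Add(33, Mul(-1, Mul(52, Add(1, -40)))) = Add(33, Mul(-1, Mul(52, -39))) = Add(33, Mul(-1, -2028)) = Add(33, 2028) = 2061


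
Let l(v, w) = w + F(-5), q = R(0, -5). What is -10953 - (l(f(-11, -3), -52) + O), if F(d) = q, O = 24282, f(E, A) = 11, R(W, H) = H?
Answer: -35178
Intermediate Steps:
q = -5
F(d) = -5
l(v, w) = -5 + w (l(v, w) = w - 5 = -5 + w)
-10953 - (l(f(-11, -3), -52) + O) = -10953 - ((-5 - 52) + 24282) = -10953 - (-57 + 24282) = -10953 - 1*24225 = -10953 - 24225 = -35178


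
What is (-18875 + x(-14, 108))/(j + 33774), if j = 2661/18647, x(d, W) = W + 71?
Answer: -116208104/209928813 ≈ -0.55356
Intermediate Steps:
x(d, W) = 71 + W
j = 2661/18647 (j = 2661*(1/18647) = 2661/18647 ≈ 0.14270)
(-18875 + x(-14, 108))/(j + 33774) = (-18875 + (71 + 108))/(2661/18647 + 33774) = (-18875 + 179)/(629786439/18647) = -18696*18647/629786439 = -116208104/209928813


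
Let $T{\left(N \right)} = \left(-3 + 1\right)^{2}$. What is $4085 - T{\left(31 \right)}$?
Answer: $4081$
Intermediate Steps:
$T{\left(N \right)} = 4$ ($T{\left(N \right)} = \left(-2\right)^{2} = 4$)
$4085 - T{\left(31 \right)} = 4085 - 4 = 4081$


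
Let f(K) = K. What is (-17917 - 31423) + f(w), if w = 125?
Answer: -49215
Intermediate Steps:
(-17917 - 31423) + f(w) = (-17917 - 31423) + 125 = -49340 + 125 = -49215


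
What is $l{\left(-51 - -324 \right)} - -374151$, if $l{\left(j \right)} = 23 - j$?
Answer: $373901$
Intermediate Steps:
$l{\left(-51 - -324 \right)} - -374151 = \left(23 - \left(-51 - -324\right)\right) - -374151 = \left(23 - \left(-51 + 324\right)\right) + 374151 = \left(23 - 273\right) + 374151 = -250 + 374151 = 373901$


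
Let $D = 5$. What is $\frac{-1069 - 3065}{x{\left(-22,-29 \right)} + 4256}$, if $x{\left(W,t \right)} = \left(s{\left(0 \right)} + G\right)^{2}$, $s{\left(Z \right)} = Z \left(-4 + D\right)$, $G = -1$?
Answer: $- \frac{1378}{1419} \approx -0.97111$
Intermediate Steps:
$s{\left(Z \right)} = Z$ ($s{\left(Z \right)} = Z \left(-4 + 5\right) = Z 1 = Z$)
$x{\left(W,t \right)} = 1$ ($x{\left(W,t \right)} = \left(0 - 1\right)^{2} = \left(-1\right)^{2} = 1$)
$\frac{-1069 - 3065}{x{\left(-22,-29 \right)} + 4256} = \frac{-1069 - 3065}{1 + 4256} = - \frac{4134}{4257} = \left(-4134\right) \frac{1}{4257} = - \frac{1378}{1419}$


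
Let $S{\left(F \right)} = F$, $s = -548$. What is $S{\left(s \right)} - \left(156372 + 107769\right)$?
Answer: $-264689$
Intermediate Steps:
$S{\left(s \right)} - \left(156372 + 107769\right) = -548 - \left(156372 + 107769\right) = -548 - 264141 = -264689$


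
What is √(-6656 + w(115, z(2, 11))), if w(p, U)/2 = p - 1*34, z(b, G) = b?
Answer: I*√6494 ≈ 80.585*I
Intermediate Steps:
w(p, U) = -68 + 2*p (w(p, U) = 2*(p - 1*34) = 2*(p - 34) = 2*(-34 + p) = -68 + 2*p)
√(-6656 + w(115, z(2, 11))) = √(-6656 + (-68 + 2*115)) = √(-6656 + (-68 + 230)) = √(-6656 + 162) = √(-6494) = I*√6494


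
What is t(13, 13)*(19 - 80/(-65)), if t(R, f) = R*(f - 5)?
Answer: 2104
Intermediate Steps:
t(R, f) = R*(-5 + f)
t(13, 13)*(19 - 80/(-65)) = (13*(-5 + 13))*(19 - 80/(-65)) = (13*8)*(19 - 80*(-1/65)) = 104*(19 + 16/13) = 104*(263/13) = 2104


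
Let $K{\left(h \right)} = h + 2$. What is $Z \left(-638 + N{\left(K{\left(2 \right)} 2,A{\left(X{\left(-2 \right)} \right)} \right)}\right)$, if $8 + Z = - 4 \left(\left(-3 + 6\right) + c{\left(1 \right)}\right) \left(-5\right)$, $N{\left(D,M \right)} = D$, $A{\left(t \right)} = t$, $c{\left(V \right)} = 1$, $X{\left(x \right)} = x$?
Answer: $-45360$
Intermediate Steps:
$K{\left(h \right)} = 2 + h$
$Z = 72$ ($Z = -8 + - 4 \left(\left(-3 + 6\right) + 1\right) \left(-5\right) = -8 + - 4 \left(3 + 1\right) \left(-5\right) = -8 + \left(-4\right) 4 \left(-5\right) = -8 - -80 = -8 + 80 = 72$)
$Z \left(-638 + N{\left(K{\left(2 \right)} 2,A{\left(X{\left(-2 \right)} \right)} \right)}\right) = 72 \left(-638 + \left(2 + 2\right) 2\right) = 72 \left(-638 + 4 \cdot 2\right) = 72 \left(-638 + 8\right) = 72 \left(-630\right) = -45360$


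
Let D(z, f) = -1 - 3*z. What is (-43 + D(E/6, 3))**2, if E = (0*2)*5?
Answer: 1936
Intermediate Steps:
E = 0 (E = 0*5 = 0)
(-43 + D(E/6, 3))**2 = (-43 + (-1 - 0/6))**2 = (-43 + (-1 - 3*0))**2 = (-43 + (-1 + 0))**2 = (-43 - 1)**2 = (-44)**2 = 1936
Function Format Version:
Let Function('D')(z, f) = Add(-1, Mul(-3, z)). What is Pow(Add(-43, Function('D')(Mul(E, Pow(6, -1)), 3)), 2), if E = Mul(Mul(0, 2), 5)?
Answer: 1936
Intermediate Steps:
E = 0 (E = Mul(0, 5) = 0)
Pow(Add(-43, Function('D')(Mul(E, Pow(6, -1)), 3)), 2) = Pow(Add(-43, Add(-1, Mul(-3, Mul(0, Pow(6, -1))))), 2) = Pow(Add(-43, Add(-1, Mul(-3, Mul(0, Rational(1, 6))))), 2) = Pow(Add(-43, Add(-1, Mul(-3, 0))), 2) = Pow(Add(-43, Add(-1, 0)), 2) = Pow(Add(-43, -1), 2) = Pow(-44, 2) = 1936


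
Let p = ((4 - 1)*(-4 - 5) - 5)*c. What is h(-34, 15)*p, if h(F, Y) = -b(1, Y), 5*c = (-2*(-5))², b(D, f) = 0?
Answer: 0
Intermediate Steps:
c = 20 (c = (-2*(-5))²/5 = (⅕)*10² = (⅕)*100 = 20)
p = -640 (p = ((4 - 1)*(-4 - 5) - 5)*20 = (3*(-9) - 5)*20 = (-27 - 5)*20 = -32*20 = -640)
h(F, Y) = 0 (h(F, Y) = -1*0 = 0)
h(-34, 15)*p = 0*(-640) = 0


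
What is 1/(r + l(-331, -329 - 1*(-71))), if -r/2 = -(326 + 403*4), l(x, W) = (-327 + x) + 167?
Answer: 1/3385 ≈ 0.00029542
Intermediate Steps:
l(x, W) = -160 + x
r = 3876 (r = -(-2)*(326 + 403*4) = -(-2)*(326 + 1612) = -(-2)*1938 = -2*(-1938) = 3876)
1/(r + l(-331, -329 - 1*(-71))) = 1/(3876 + (-160 - 331)) = 1/(3876 - 491) = 1/3385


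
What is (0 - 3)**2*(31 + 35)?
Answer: 594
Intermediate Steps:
(0 - 3)**2*(31 + 35) = (-3)**2*66 = 9*66 = 594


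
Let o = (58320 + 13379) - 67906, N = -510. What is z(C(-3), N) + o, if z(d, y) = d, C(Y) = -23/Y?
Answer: 11402/3 ≈ 3800.7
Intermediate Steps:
o = 3793 (o = 71699 - 67906 = 3793)
z(C(-3), N) + o = -23/(-3) + 3793 = -23*(-⅓) + 3793 = 23/3 + 3793 = 11402/3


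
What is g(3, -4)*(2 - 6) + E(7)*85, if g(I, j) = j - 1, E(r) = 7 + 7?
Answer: 1210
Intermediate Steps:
E(r) = 14
g(I, j) = -1 + j
g(3, -4)*(2 - 6) + E(7)*85 = (-1 - 4)*(2 - 6) + 14*85 = -5*(-4) + 1190 = 20 + 1190 = 1210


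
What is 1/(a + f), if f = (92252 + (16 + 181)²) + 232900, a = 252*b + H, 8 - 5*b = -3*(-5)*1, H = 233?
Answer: 5/1819206 ≈ 2.7485e-6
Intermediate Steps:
b = -7/5 (b = 8/5 - (-3*(-5))/5 = 8/5 - 3 = -7/5 ≈ -1.4000)
a = -599/5 (a = 252*(-7/5) + 233 = -1764/5 + 233 = -599/5 ≈ -119.80)
f = 363961 (f = (92252 + 197²) + 232900 = (92252 + 38809) + 232900 = 131061 + 232900 = 363961)
1/(a + f) = 1/(-599/5 + 363961) = 1/(1819206/5) = 5/1819206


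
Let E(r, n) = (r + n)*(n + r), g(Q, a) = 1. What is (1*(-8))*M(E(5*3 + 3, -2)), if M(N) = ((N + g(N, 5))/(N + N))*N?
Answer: -1028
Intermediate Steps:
E(r, n) = (n + r)² (E(r, n) = (n + r)*(n + r) = (n + r)²)
M(N) = ½ + N/2 (M(N) = ((N + 1)/(N + N))*N = ((1 + N)/((2*N)))*N = ((1 + N)*(1/(2*N)))*N = ((1 + N)/(2*N))*N = ½ + N/2)
(1*(-8))*M(E(5*3 + 3, -2)) = (1*(-8))*(½ + (-2 + (5*3 + 3))²/2) = -8*(½ + (-2 + (15 + 3))²/2) = -8*(½ + (-2 + 18)²/2) = -8*(½ + (½)*16²) = -8*(½ + (½)*256) = -8*(½ + 128) = -8*257/2 = -1028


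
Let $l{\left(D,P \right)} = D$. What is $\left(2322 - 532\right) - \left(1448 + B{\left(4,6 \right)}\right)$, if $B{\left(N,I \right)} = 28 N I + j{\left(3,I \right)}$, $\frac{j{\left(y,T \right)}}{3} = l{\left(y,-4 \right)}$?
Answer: $-339$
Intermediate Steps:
$j{\left(y,T \right)} = 3 y$
$B{\left(N,I \right)} = 9 + 28 I N$ ($B{\left(N,I \right)} = 28 N I + 3 \cdot 3 = 28 I N + 9 = 9 + 28 I N$)
$\left(2322 - 532\right) - \left(1448 + B{\left(4,6 \right)}\right) = \left(2322 - 532\right) - \left(1457 + 28 \cdot 6 \cdot 4\right) = 1790 - 2129 = -339$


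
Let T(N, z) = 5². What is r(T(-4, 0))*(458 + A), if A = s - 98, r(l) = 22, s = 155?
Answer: 11330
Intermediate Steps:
T(N, z) = 25
A = 57 (A = 155 - 98 = 57)
r(T(-4, 0))*(458 + A) = 22*(458 + 57) = 22*515 = 11330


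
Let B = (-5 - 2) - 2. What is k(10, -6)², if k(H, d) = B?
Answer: 81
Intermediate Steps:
B = -9 (B = -7 - 2 = -9)
k(H, d) = -9
k(10, -6)² = (-9)² = 81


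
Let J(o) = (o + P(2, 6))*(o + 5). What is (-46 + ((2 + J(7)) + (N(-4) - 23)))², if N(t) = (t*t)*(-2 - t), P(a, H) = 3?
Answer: 7225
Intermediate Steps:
N(t) = t²*(-2 - t)
J(o) = (3 + o)*(5 + o) (J(o) = (o + 3)*(o + 5) = (3 + o)*(5 + o))
(-46 + ((2 + J(7)) + (N(-4) - 23)))² = (-46 + ((2 + (15 + 7² + 8*7)) + ((-4)²*(-2 - 1*(-4)) - 23)))² = (-46 + ((2 + (15 + 49 + 56)) + (16*(-2 + 4) - 23)))² = (-46 + ((2 + 120) + (16*2 - 23)))² = (-46 + (122 + (32 - 23)))² = (-46 + (122 + 9))² = (-46 + 131)² = 85² = 7225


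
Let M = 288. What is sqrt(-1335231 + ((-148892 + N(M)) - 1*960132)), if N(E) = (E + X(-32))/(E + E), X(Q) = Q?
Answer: I*sqrt(21998291)/3 ≈ 1563.4*I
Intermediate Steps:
N(E) = (-32 + E)/(2*E) (N(E) = (E - 32)/(E + E) = (-32 + E)/((2*E)) = (-32 + E)*(1/(2*E)) = (-32 + E)/(2*E))
sqrt(-1335231 + ((-148892 + N(M)) - 1*960132)) = sqrt(-1335231 + ((-148892 + (1/2)*(-32 + 288)/288) - 1*960132)) = sqrt(-1335231 + ((-148892 + (1/2)*(1/288)*256) - 960132)) = sqrt(-1335231 + ((-148892 + 4/9) - 960132)) = sqrt(-1335231 + (-1340024/9 - 960132)) = sqrt(-1335231 - 9981212/9) = sqrt(-21998291/9) = I*sqrt(21998291)/3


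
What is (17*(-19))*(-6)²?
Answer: -11628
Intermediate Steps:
(17*(-19))*(-6)² = -323*36 = -11628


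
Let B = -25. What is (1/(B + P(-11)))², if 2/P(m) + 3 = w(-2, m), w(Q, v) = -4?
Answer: 49/31329 ≈ 0.0015640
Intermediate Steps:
P(m) = -2/7 (P(m) = 2/(-3 - 4) = 2/(-7) = 2*(-⅐) = -2/7)
(1/(B + P(-11)))² = (1/(-25 - 2/7))² = (1/(-177/7))² = (-7/177)² = 49/31329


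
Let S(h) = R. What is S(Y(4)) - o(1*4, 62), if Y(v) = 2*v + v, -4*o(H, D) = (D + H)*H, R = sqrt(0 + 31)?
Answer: 66 + sqrt(31) ≈ 71.568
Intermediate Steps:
R = sqrt(31) ≈ 5.5678
o(H, D) = -H*(D + H)/4 (o(H, D) = -(D + H)*H/4 = -H*(D + H)/4)
Y(v) = 3*v
S(h) = sqrt(31)
S(Y(4)) - o(1*4, 62) = sqrt(31) - (-1)*1*4*(62 + 1*4)/4 = sqrt(31) - (-1)*4*(62 + 4)/4 = sqrt(31) - (-1)*4*66/4 = sqrt(31) - 1*(-66) = sqrt(31) + 66 = 66 + sqrt(31)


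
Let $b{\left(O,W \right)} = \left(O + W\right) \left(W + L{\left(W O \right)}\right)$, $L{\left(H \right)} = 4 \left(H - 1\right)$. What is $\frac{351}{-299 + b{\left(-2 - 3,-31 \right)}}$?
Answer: $- \frac{27}{1643} \approx -0.016433$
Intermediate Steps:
$L{\left(H \right)} = -4 + 4 H$ ($L{\left(H \right)} = 4 \left(-1 + H\right) = -4 + 4 H$)
$b{\left(O,W \right)} = \left(O + W\right) \left(-4 + W + 4 O W\right)$ ($b{\left(O,W \right)} = \left(O + W\right) \left(W + \left(-4 + 4 W O\right)\right) = \left(O + W\right) \left(W + \left(-4 + 4 O W\right)\right) = \left(O + W\right) \left(-4 + W + 4 O W\right)$)
$\frac{351}{-299 + b{\left(-2 - 3,-31 \right)}} = \frac{351}{-299 + \left(\left(-31\right)^{2} + \left(-2 - 3\right) \left(-31\right) + 4 \left(-2 - 3\right) \left(-1 + \left(-2 - 3\right) \left(-31\right)\right) + 4 \left(-31\right) \left(-1 + \left(-2 - 3\right) \left(-31\right)\right)\right)} = \frac{351}{-299 + \left(961 + \left(-2 - 3\right) \left(-31\right) + 4 \left(-2 - 3\right) \left(-1 + \left(-2 - 3\right) \left(-31\right)\right) + 4 \left(-31\right) \left(-1 + \left(-2 - 3\right) \left(-31\right)\right)\right)} = \frac{351}{-299 + \left(961 - -155 + 4 \left(-5\right) \left(-1 - -155\right) + 4 \left(-31\right) \left(-1 - -155\right)\right)} = \frac{351}{-299 + \left(961 + 155 + 4 \left(-5\right) \left(-1 + 155\right) + 4 \left(-31\right) \left(-1 + 155\right)\right)} = \frac{351}{-299 + \left(961 + 155 + 4 \left(-5\right) 154 + 4 \left(-31\right) 154\right)} = \frac{351}{-299 + \left(961 + 155 - 3080 - 19096\right)} = \frac{351}{-299 - 21060} = \frac{351}{-21359} = 351 \left(- \frac{1}{21359}\right) = - \frac{27}{1643}$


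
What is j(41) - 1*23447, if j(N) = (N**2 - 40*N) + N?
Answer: -23365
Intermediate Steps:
j(N) = N**2 - 39*N
j(41) - 1*23447 = 41*(-39 + 41) - 1*23447 = 41*2 - 23447 = 82 - 23447 = -23365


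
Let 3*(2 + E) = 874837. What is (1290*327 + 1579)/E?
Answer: 1270227/874831 ≈ 1.4520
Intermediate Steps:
E = 874831/3 (E = -2 + (⅓)*874837 = -2 + 874837/3 = 874831/3 ≈ 2.9161e+5)
(1290*327 + 1579)/E = (1290*327 + 1579)/(874831/3) = (421830 + 1579)*(3/874831) = 423409*(3/874831) = 1270227/874831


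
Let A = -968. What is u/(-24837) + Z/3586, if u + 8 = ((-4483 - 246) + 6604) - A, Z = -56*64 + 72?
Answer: -16232309/14844247 ≈ -1.0935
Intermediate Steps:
Z = -3512 (Z = -3584 + 72 = -3512)
u = 2835 (u = -8 + (((-4483 - 246) + 6604) - 1*(-968)) = -8 + ((-4729 + 6604) + 968) = -8 + (1875 + 968) = -8 + 2843 = 2835)
u/(-24837) + Z/3586 = 2835/(-24837) - 3512/3586 = 2835*(-1/24837) - 3512*1/3586 = -945/8279 - 1756/1793 = -16232309/14844247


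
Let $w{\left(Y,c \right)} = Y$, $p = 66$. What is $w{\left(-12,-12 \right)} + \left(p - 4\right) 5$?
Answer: $298$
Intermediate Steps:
$w{\left(-12,-12 \right)} + \left(p - 4\right) 5 = -12 + \left(66 - 4\right) 5 = -12 + 62 \cdot 5 = -12 + 310 = 298$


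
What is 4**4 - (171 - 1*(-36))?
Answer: 49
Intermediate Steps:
4**4 - (171 - 1*(-36)) = 256 - (171 + 36) = 256 - 1*207 = 256 - 207 = 49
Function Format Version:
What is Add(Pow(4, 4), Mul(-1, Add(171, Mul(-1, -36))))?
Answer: 49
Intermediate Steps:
Add(Pow(4, 4), Mul(-1, Add(171, Mul(-1, -36)))) = Add(256, Mul(-1, Add(171, 36))) = Add(256, Mul(-1, 207)) = Add(256, -207) = 49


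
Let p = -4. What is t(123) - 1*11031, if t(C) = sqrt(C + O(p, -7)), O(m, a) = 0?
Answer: -11031 + sqrt(123) ≈ -11020.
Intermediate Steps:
t(C) = sqrt(C) (t(C) = sqrt(C + 0) = sqrt(C))
t(123) - 1*11031 = sqrt(123) - 1*11031 = sqrt(123) - 11031 = -11031 + sqrt(123)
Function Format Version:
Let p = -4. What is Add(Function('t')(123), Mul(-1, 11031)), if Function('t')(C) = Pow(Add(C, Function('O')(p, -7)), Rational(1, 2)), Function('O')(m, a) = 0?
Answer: Add(-11031, Pow(123, Rational(1, 2))) ≈ -11020.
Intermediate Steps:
Function('t')(C) = Pow(C, Rational(1, 2)) (Function('t')(C) = Pow(Add(C, 0), Rational(1, 2)) = Pow(C, Rational(1, 2)))
Add(Function('t')(123), Mul(-1, 11031)) = Add(Pow(123, Rational(1, 2)), Mul(-1, 11031)) = Add(Pow(123, Rational(1, 2)), -11031) = Add(-11031, Pow(123, Rational(1, 2)))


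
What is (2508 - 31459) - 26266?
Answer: -55217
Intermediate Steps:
(2508 - 31459) - 26266 = -28951 - 26266 = -55217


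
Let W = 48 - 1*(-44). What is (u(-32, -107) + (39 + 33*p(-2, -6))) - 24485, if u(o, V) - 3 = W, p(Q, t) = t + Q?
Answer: -24615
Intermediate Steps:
p(Q, t) = Q + t
W = 92 (W = 48 + 44 = 92)
u(o, V) = 95 (u(o, V) = 3 + 92 = 95)
(u(-32, -107) + (39 + 33*p(-2, -6))) - 24485 = (95 + (39 + 33*(-2 - 6))) - 24485 = (95 + (39 + 33*(-8))) - 24485 = (95 + (39 - 264)) - 24485 = (95 - 225) - 24485 = -130 - 24485 = -24615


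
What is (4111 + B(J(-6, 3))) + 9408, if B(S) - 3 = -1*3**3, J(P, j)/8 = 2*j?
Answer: 13495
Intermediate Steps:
J(P, j) = 16*j (J(P, j) = 8*(2*j) = 16*j)
B(S) = -24 (B(S) = 3 - 1*3**3 = 3 - 1*27 = 3 - 27 = -24)
(4111 + B(J(-6, 3))) + 9408 = (4111 - 24) + 9408 = 4087 + 9408 = 13495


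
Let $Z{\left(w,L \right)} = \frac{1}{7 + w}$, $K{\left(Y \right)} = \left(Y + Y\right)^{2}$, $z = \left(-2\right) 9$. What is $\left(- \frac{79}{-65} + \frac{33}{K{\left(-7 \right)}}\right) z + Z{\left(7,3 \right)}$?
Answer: $- \frac{79103}{3185} \approx -24.836$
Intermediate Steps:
$z = -18$
$K{\left(Y \right)} = 4 Y^{2}$ ($K{\left(Y \right)} = \left(2 Y\right)^{2} = 4 Y^{2}$)
$\left(- \frac{79}{-65} + \frac{33}{K{\left(-7 \right)}}\right) z + Z{\left(7,3 \right)} = \left(- \frac{79}{-65} + \frac{33}{4 \left(-7\right)^{2}}\right) \left(-18\right) + \frac{1}{7 + 7} = \left(\left(-79\right) \left(- \frac{1}{65}\right) + \frac{33}{4 \cdot 49}\right) \left(-18\right) + \frac{1}{14} = \left(\frac{79}{65} + \frac{33}{196}\right) \left(-18\right) + \frac{1}{14} = \frac{17629}{12740} \left(-18\right) + \frac{1}{14} = - \frac{158661}{6370} + \frac{1}{14} = - \frac{79103}{3185}$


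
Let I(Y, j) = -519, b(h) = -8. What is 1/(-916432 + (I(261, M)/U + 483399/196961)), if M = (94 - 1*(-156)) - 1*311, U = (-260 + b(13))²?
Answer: -14146526864/12964295289602231 ≈ -1.0912e-6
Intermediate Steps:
U = 71824 (U = (-260 - 8)² = (-268)² = 71824)
M = -61 (M = (94 + 156) - 311 = 250 - 311 = -61)
1/(-916432 + (I(261, M)/U + 483399/196961)) = 1/(-916432 + (-519/71824 + 483399/196961)) = 1/(-916432 + 34617427017/14146526864) = 1/(-12964295289602231/14146526864) = -14146526864/12964295289602231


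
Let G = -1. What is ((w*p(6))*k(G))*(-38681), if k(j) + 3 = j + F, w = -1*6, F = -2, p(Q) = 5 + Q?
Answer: -15317676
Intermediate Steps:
w = -6
k(j) = -5 + j (k(j) = -3 + (j - 2) = -3 + (-2 + j) = -5 + j)
((w*p(6))*k(G))*(-38681) = ((-6*(5 + 6))*(-5 - 1))*(-38681) = (-6*11*(-6))*(-38681) = -66*(-6)*(-38681) = 396*(-38681) = -15317676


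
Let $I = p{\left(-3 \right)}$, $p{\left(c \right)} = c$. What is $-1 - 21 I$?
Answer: $62$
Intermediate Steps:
$I = -3$
$-1 - 21 I = -1 - -63 = -1 + 63 = 62$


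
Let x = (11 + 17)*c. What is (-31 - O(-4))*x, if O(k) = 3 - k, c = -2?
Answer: 2128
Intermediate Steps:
x = -56 (x = (11 + 17)*(-2) = 28*(-2) = -56)
(-31 - O(-4))*x = (-31 - (3 - 1*(-4)))*(-56) = (-31 - (3 + 4))*(-56) = (-31 - 1*7)*(-56) = (-31 - 7)*(-56) = -38*(-56) = 2128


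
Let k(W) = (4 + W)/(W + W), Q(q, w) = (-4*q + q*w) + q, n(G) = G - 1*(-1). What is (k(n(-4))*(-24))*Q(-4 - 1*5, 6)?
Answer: -108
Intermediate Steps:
n(G) = 1 + G (n(G) = G + 1 = 1 + G)
Q(q, w) = -3*q + q*w
k(W) = (4 + W)/(2*W) (k(W) = (4 + W)/((2*W)) = (4 + W)*(1/(2*W)) = (4 + W)/(2*W))
(k(n(-4))*(-24))*Q(-4 - 1*5, 6) = (((4 + (1 - 4))/(2*(1 - 4)))*(-24))*((-4 - 1*5)*(-3 + 6)) = (((½)*(4 - 3)/(-3))*(-24))*((-4 - 5)*3) = (((½)*(-⅓)*1)*(-24))*(-9*3) = -⅙*(-24)*(-27) = 4*(-27) = -108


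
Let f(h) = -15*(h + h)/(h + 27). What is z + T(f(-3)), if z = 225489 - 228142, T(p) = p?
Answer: -10597/4 ≈ -2649.3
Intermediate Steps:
f(h) = -30*h/(27 + h) (f(h) = -15*2*h/(27 + h) = -30*h/(27 + h))
z = -2653
z + T(f(-3)) = -2653 - 30*(-3)/(27 - 3) = -2653 - 30*(-3)/24 = -2653 - 30*(-3)*1/24 = -2653 + 15/4 = -10597/4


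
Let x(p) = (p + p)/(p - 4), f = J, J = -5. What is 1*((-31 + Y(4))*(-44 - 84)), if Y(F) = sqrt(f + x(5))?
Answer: 3968 - 128*sqrt(5) ≈ 3681.8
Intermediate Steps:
f = -5
x(p) = 2*p/(-4 + p) (x(p) = (2*p)/(-4 + p) = 2*p/(-4 + p))
Y(F) = sqrt(5) (Y(F) = sqrt(-5 + 2*5/(-4 + 5)) = sqrt(-5 + 2*5/1) = sqrt(-5 + 2*5*1) = sqrt(-5 + 10) = sqrt(5))
1*((-31 + Y(4))*(-44 - 84)) = 1*((-31 + sqrt(5))*(-44 - 84)) = 1*((-31 + sqrt(5))*(-128)) = 1*(3968 - 128*sqrt(5)) = 3968 - 128*sqrt(5)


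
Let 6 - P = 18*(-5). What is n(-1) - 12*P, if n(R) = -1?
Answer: -1153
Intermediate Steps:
P = 96 (P = 6 - 18*(-5) = 6 - 1*(-90) = 6 + 90 = 96)
n(-1) - 12*P = -1 - 12*96 = -1 - 1152 = -1153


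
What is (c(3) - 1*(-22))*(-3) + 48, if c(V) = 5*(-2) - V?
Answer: 21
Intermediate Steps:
c(V) = -10 - V
(c(3) - 1*(-22))*(-3) + 48 = ((-10 - 1*3) - 1*(-22))*(-3) + 48 = ((-10 - 3) + 22)*(-3) + 48 = (-13 + 22)*(-3) + 48 = 9*(-3) + 48 = -27 + 48 = 21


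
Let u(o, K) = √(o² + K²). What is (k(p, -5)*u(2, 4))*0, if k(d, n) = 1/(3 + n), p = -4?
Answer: 0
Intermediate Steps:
u(o, K) = √(K² + o²)
(k(p, -5)*u(2, 4))*0 = (√(4² + 2²)/(3 - 5))*0 = (√(16 + 4)/(-2))*0 = -√5*0 = 0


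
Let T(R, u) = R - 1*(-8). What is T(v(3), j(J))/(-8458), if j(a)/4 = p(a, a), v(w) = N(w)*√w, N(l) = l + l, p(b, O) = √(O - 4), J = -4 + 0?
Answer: -4/4229 - 3*√3/4229 ≈ -0.0021745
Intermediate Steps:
J = -4
p(b, O) = √(-4 + O)
N(l) = 2*l
v(w) = 2*w^(3/2) (v(w) = (2*w)*√w = 2*w^(3/2))
j(a) = 4*√(-4 + a)
T(R, u) = 8 + R (T(R, u) = R + 8 = 8 + R)
T(v(3), j(J))/(-8458) = (8 + 2*3^(3/2))/(-8458) = (8 + 2*(3*√3))*(-1/8458) = (8 + 6*√3)*(-1/8458) = -4/4229 - 3*√3/4229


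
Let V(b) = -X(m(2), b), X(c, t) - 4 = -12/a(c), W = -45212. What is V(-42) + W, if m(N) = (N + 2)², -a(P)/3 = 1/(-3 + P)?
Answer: -45268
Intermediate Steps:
a(P) = -3/(-3 + P)
m(N) = (2 + N)²
X(c, t) = -8 + 4*c (X(c, t) = 4 - (12 - 4*c) = 4 - 12*(1 - c/3) = 4 + (-12 + 4*c) = -8 + 4*c)
V(b) = -56 (V(b) = -(-8 + 4*(2 + 2)²) = -(-8 + 4*4²) = -(-8 + 4*16) = -(-8 + 64) = -1*56 = -56)
V(-42) + W = -56 - 45212 = -45268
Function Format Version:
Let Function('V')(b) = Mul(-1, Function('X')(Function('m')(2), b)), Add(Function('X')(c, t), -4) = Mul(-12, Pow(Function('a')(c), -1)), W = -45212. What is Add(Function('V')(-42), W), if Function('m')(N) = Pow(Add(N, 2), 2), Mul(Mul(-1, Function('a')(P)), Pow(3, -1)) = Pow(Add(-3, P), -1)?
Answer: -45268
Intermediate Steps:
Function('a')(P) = Mul(-3, Pow(Add(-3, P), -1))
Function('m')(N) = Pow(Add(2, N), 2)
Function('X')(c, t) = Add(-8, Mul(4, c)) (Function('X')(c, t) = Add(4, Mul(-12, Pow(Mul(-3, Pow(Add(-3, c), -1)), -1))) = Add(4, Mul(-12, Add(1, Mul(Rational(-1, 3), c)))) = Add(4, Add(-12, Mul(4, c))) = Add(-8, Mul(4, c)))
Function('V')(b) = -56 (Function('V')(b) = Mul(-1, Add(-8, Mul(4, Pow(Add(2, 2), 2)))) = Mul(-1, Add(-8, Mul(4, Pow(4, 2)))) = Mul(-1, Add(-8, Mul(4, 16))) = Mul(-1, Add(-8, 64)) = Mul(-1, 56) = -56)
Add(Function('V')(-42), W) = Add(-56, -45212) = -45268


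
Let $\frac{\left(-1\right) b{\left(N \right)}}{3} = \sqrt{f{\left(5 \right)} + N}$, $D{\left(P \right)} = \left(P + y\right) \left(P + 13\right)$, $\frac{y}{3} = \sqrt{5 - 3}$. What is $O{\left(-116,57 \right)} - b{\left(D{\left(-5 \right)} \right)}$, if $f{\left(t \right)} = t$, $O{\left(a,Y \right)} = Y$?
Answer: $57 + 3 \sqrt{-35 + 24 \sqrt{2}} \approx 57.0 + 3.087 i$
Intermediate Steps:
$y = 3 \sqrt{2}$ ($y = 3 \sqrt{5 - 3} = 3 \sqrt{2} \approx 4.2426$)
$D{\left(P \right)} = \left(13 + P\right) \left(P + 3 \sqrt{2}\right)$ ($D{\left(P \right)} = \left(P + 3 \sqrt{2}\right) \left(P + 13\right) = \left(P + 3 \sqrt{2}\right) \left(13 + P\right) = \left(13 + P\right) \left(P + 3 \sqrt{2}\right)$)
$b{\left(N \right)} = - 3 \sqrt{5 + N}$
$O{\left(-116,57 \right)} - b{\left(D{\left(-5 \right)} \right)} = 57 - - 3 \sqrt{5 + \left(\left(-5\right)^{2} + 13 \left(-5\right) + 39 \sqrt{2} + 3 \left(-5\right) \sqrt{2}\right)} = 57 - - 3 \sqrt{5 + \left(25 - 65 + 39 \sqrt{2} - 15 \sqrt{2}\right)} = 57 - - 3 \sqrt{5 - \left(40 - 24 \sqrt{2}\right)} = 57 - - 3 \sqrt{-35 + 24 \sqrt{2}} = 57 + 3 \sqrt{-35 + 24 \sqrt{2}}$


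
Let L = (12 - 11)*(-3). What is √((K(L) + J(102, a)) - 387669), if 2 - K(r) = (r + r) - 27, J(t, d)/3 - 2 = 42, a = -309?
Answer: I*√387502 ≈ 622.5*I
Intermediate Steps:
J(t, d) = 132 (J(t, d) = 6 + 3*42 = 6 + 126 = 132)
L = -3 (L = 1*(-3) = -3)
K(r) = 29 - 2*r (K(r) = 2 - ((r + r) - 27) = 2 - (2*r - 27) = 2 - (-27 + 2*r) = 2 + (27 - 2*r) = 29 - 2*r)
√((K(L) + J(102, a)) - 387669) = √(((29 - 2*(-3)) + 132) - 387669) = √(((29 + 6) + 132) - 387669) = √((35 + 132) - 387669) = √(167 - 387669) = √(-387502) = I*√387502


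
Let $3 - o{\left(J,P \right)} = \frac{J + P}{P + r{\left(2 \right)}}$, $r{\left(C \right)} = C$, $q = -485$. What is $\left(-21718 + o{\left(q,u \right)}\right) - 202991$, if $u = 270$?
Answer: $- \frac{61119817}{272} \approx -2.2471 \cdot 10^{5}$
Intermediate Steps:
$o{\left(J,P \right)} = 3 - \frac{J + P}{2 + P}$ ($o{\left(J,P \right)} = 3 - \frac{J + P}{P + 2} = 3 - \frac{J + P}{2 + P}$)
$\left(-21718 + o{\left(q,u \right)}\right) - 202991 = \left(-21718 + \frac{6 - -485 + 2 \cdot 270}{2 + 270}\right) - 202991 = \left(-21718 + \frac{6 + 485 + 540}{272}\right) - 202991 = \left(-21718 + \frac{1}{272} \cdot 1031\right) - 202991 = \left(-21718 + \frac{1031}{272}\right) - 202991 = - \frac{5906265}{272} - 202991 = - \frac{61119817}{272}$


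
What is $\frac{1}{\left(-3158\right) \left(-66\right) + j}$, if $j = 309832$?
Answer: $\frac{1}{518260} \approx 1.9295 \cdot 10^{-6}$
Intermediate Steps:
$\frac{1}{\left(-3158\right) \left(-66\right) + j} = \frac{1}{\left(-3158\right) \left(-66\right) + 309832} = \frac{1}{208428 + 309832} = \frac{1}{518260}$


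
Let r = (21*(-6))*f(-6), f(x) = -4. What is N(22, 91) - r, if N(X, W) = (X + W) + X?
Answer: -369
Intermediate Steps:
N(X, W) = W + 2*X (N(X, W) = (W + X) + X = W + 2*X)
r = 504 (r = (21*(-6))*(-4) = -126*(-4) = 504)
N(22, 91) - r = (91 + 2*22) - 1*504 = (91 + 44) - 504 = 135 - 504 = -369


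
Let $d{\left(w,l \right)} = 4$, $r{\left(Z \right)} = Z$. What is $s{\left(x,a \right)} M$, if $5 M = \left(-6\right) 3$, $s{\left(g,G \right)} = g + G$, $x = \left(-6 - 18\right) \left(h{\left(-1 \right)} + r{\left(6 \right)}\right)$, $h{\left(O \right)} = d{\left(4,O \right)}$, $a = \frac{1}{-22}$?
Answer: $\frac{47529}{55} \approx 864.16$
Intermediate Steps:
$a = - \frac{1}{22} \approx -0.045455$
$h{\left(O \right)} = 4$
$x = -240$ ($x = \left(-6 - 18\right) \left(4 + 6\right) = \left(-24\right) 10 = -240$)
$s{\left(g,G \right)} = G + g$
$M = - \frac{18}{5}$ ($M = \frac{\left(-6\right) 3}{5} = \frac{1}{5} \left(-18\right) = - \frac{18}{5} \approx -3.6$)
$s{\left(x,a \right)} M = \left(- \frac{1}{22} - 240\right) \left(- \frac{18}{5}\right) = \left(- \frac{5281}{22}\right) \left(- \frac{18}{5}\right) = \frac{47529}{55}$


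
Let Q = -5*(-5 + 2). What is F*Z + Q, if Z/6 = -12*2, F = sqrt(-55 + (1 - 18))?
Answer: 15 - 864*I*sqrt(2) ≈ 15.0 - 1221.9*I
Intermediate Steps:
Q = 15 (Q = -5*(-3) = 15)
F = 6*I*sqrt(2) (F = sqrt(-55 - 17) = sqrt(-72) = 6*I*sqrt(2) ≈ 8.4853*I)
Z = -144 (Z = 6*(-12*2) = 6*(-24) = -144)
F*Z + Q = (6*I*sqrt(2))*(-144) + 15 = -864*I*sqrt(2) + 15 = 15 - 864*I*sqrt(2)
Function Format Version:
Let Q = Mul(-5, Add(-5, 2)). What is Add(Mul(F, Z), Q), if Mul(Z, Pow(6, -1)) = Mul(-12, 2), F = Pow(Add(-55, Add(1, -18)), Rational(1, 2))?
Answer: Add(15, Mul(-864, I, Pow(2, Rational(1, 2)))) ≈ Add(15.000, Mul(-1221.9, I))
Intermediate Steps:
Q = 15 (Q = Mul(-5, -3) = 15)
F = Mul(6, I, Pow(2, Rational(1, 2))) (F = Pow(Add(-55, -17), Rational(1, 2)) = Pow(-72, Rational(1, 2)) = Mul(6, I, Pow(2, Rational(1, 2))) ≈ Mul(8.4853, I))
Z = -144 (Z = Mul(6, Mul(-12, 2)) = Mul(6, -24) = -144)
Add(Mul(F, Z), Q) = Add(Mul(Mul(6, I, Pow(2, Rational(1, 2))), -144), 15) = Add(Mul(-864, I, Pow(2, Rational(1, 2))), 15) = Add(15, Mul(-864, I, Pow(2, Rational(1, 2))))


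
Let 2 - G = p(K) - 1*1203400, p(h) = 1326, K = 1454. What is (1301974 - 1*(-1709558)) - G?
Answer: 1809456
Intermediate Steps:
G = 1202076 (G = 2 - (1326 - 1*1203400) = 2 - (1326 - 1203400) = 2 - 1*(-1202074) = 2 + 1202074 = 1202076)
(1301974 - 1*(-1709558)) - G = (1301974 - 1*(-1709558)) - 1*1202076 = (1301974 + 1709558) - 1202076 = 3011532 - 1202076 = 1809456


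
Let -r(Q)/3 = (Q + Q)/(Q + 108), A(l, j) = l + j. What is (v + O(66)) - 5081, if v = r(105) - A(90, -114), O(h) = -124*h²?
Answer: -38709481/71 ≈ -5.4520e+5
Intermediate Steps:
A(l, j) = j + l
r(Q) = -6*Q/(108 + Q) (r(Q) = -3*(Q + Q)/(Q + 108) = -3*2*Q/(108 + Q) = -6*Q/(108 + Q))
v = 1494/71 (v = -6*105/(108 + 105) - (-114 + 90) = -6*105/213 - 1*(-24) = -6*105*1/213 + 24 = -210/71 + 24 = 1494/71 ≈ 21.042)
(v + O(66)) - 5081 = (1494/71 - 124*66²) - 5081 = (1494/71 - 124*4356) - 5081 = (1494/71 - 540144) - 5081 = -38348730/71 - 5081 = -38709481/71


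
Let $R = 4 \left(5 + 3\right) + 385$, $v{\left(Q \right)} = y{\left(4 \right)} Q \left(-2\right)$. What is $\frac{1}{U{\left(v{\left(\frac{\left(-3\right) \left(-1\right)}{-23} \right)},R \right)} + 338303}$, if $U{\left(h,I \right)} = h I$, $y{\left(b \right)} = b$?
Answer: $\frac{23}{7790977} \approx 2.9521 \cdot 10^{-6}$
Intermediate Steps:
$v{\left(Q \right)} = - 8 Q$ ($v{\left(Q \right)} = 4 Q \left(-2\right) = - 8 Q$)
$R = 417$ ($R = 4 \cdot 8 + 385 = 32 + 385 = 417$)
$U{\left(h,I \right)} = I h$
$\frac{1}{U{\left(v{\left(\frac{\left(-3\right) \left(-1\right)}{-23} \right)},R \right)} + 338303} = \frac{1}{417 \left(- 8 \frac{\left(-3\right) \left(-1\right)}{-23}\right) + 338303} = \frac{1}{417 \left(- 8 \cdot 3 \left(- \frac{1}{23}\right)\right) + 338303} = \frac{1}{417 \left(\left(-8\right) \left(- \frac{3}{23}\right)\right) + 338303} = \frac{1}{417 \cdot \frac{24}{23} + 338303} = \frac{1}{\frac{10008}{23} + 338303} = \frac{1}{\frac{7790977}{23}} = \frac{23}{7790977}$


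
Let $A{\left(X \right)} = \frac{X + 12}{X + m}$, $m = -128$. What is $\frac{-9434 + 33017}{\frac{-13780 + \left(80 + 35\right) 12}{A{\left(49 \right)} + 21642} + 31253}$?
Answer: $\frac{13439613677}{17810310207} \approx 0.7546$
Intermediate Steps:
$A{\left(X \right)} = \frac{12 + X}{-128 + X}$ ($A{\left(X \right)} = \frac{X + 12}{X - 128} = \frac{12 + X}{-128 + X}$)
$\frac{-9434 + 33017}{\frac{-13780 + \left(80 + 35\right) 12}{A{\left(49 \right)} + 21642} + 31253} = \frac{-9434 + 33017}{\frac{-13780 + \left(80 + 35\right) 12}{\frac{12 + 49}{-128 + 49} + 21642} + 31253} = \frac{23583}{\frac{-13780 + 115 \cdot 12}{\frac{1}{-79} \cdot 61 + 21642} + 31253} = \frac{23583}{\frac{-13780 + 1380}{\left(- \frac{1}{79}\right) 61 + 21642} + 31253} = \frac{23583}{- \frac{12400}{- \frac{61}{79} + 21642} + 31253} = \frac{23583}{- \frac{12400}{\frac{1709657}{79}} + 31253} = \frac{23583}{\left(-12400\right) \frac{79}{1709657} + 31253} = \frac{23583}{- \frac{979600}{1709657} + 31253} = \frac{23583}{\frac{53430930621}{1709657}} = 23583 \cdot \frac{1709657}{53430930621} = \frac{13439613677}{17810310207}$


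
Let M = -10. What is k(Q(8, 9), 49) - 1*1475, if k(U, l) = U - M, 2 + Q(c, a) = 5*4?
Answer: -1447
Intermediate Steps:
Q(c, a) = 18 (Q(c, a) = -2 + 5*4 = -2 + 20 = 18)
k(U, l) = 10 + U (k(U, l) = U - 1*(-10) = U + 10 = 10 + U)
k(Q(8, 9), 49) - 1*1475 = (10 + 18) - 1*1475 = 28 - 1475 = -1447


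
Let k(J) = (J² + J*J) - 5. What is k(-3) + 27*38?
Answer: 1039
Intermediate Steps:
k(J) = -5 + 2*J² (k(J) = (J² + J²) - 5 = 2*J² - 5 = -5 + 2*J²)
k(-3) + 27*38 = (-5 + 2*(-3)²) + 27*38 = (-5 + 2*9) + 1026 = (-5 + 18) + 1026 = 13 + 1026 = 1039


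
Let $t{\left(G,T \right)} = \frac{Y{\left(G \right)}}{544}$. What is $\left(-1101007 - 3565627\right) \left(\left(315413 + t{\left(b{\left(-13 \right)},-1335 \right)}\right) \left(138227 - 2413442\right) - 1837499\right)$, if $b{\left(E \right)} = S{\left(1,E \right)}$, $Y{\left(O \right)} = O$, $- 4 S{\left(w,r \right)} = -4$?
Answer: $\frac{910910673465336473867}{272} \approx 3.3489 \cdot 10^{18}$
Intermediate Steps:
$S{\left(w,r \right)} = 1$ ($S{\left(w,r \right)} = \left(- \frac{1}{4}\right) \left(-4\right) = 1$)
$b{\left(E \right)} = 1$
$t{\left(G,T \right)} = \frac{G}{544}$
$\left(-1101007 - 3565627\right) \left(\left(315413 + t{\left(b{\left(-13 \right)},-1335 \right)}\right) \left(138227 - 2413442\right) - 1837499\right) = \left(-1101007 - 3565627\right) \left(\left(315413 + \frac{1}{544} \cdot 1\right) \left(138227 - 2413442\right) - 1837499\right) = - 4666634 \left(\left(315413 + \frac{1}{544}\right) \left(-2275215\right) - 1837499\right) = - 4666634 \left(\frac{171584673}{544} \left(-2275215\right) - 1837499\right) = - 4666634 \left(- \frac{390392021779695}{544} - 1837499\right) = \left(-4666634\right) \left(- \frac{390393021379151}{544}\right) = \frac{910910673465336473867}{272}$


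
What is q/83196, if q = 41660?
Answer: 10415/20799 ≈ 0.50074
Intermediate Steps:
q/83196 = 41660/83196 = 41660*(1/83196) = 10415/20799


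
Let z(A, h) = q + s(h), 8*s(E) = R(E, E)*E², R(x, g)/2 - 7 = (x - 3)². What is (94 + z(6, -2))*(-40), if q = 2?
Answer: -5120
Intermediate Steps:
R(x, g) = 14 + 2*(-3 + x)² (R(x, g) = 14 + 2*(x - 3)² = 14 + 2*(-3 + x)²)
s(E) = E²*(14 + 2*(-3 + E)²)/8 (s(E) = ((14 + 2*(-3 + E)²)*E²)/8 = (E²*(14 + 2*(-3 + E)²))/8 = E²*(14 + 2*(-3 + E)²)/8)
z(A, h) = 2 + h²*(7 + (-3 + h)²)/4
(94 + z(6, -2))*(-40) = (94 + (2 + (¼)*(-2)²*(7 + (-3 - 2)²)))*(-40) = (94 + (2 + (¼)*4*(7 + (-5)²)))*(-40) = (94 + (2 + (¼)*4*(7 + 25)))*(-40) = (94 + (2 + (¼)*4*32))*(-40) = (94 + (2 + 32))*(-40) = (94 + 34)*(-40) = 128*(-40) = -5120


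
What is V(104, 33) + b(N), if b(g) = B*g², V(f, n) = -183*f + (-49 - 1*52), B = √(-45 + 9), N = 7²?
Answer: -19133 + 14406*I ≈ -19133.0 + 14406.0*I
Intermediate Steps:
N = 49
B = 6*I (B = √(-36) = 6*I ≈ 6.0*I)
V(f, n) = -101 - 183*f (V(f, n) = -183*f + (-49 - 52) = -183*f - 101 = -101 - 183*f)
b(g) = 6*I*g² (b(g) = (6*I)*g² = 6*I*g²)
V(104, 33) + b(N) = (-101 - 183*104) + 6*I*49² = (-101 - 19032) + 6*I*2401 = -19133 + 14406*I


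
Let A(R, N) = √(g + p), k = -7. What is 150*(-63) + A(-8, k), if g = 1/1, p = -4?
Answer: -9450 + I*√3 ≈ -9450.0 + 1.732*I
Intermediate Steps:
g = 1
A(R, N) = I*√3 (A(R, N) = √(1 - 4) = √(-3) = I*√3)
150*(-63) + A(-8, k) = 150*(-63) + I*√3 = -9450 + I*√3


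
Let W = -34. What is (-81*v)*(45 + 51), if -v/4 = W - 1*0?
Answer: -1057536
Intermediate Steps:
v = 136 (v = -4*(-34 - 1*0) = -4*(-34 + 0) = -4*(-34) = 136)
(-81*v)*(45 + 51) = (-81*136)*(45 + 51) = -11016*96 = -1057536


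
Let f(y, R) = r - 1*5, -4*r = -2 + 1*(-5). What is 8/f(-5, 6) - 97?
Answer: -1293/13 ≈ -99.462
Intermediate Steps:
r = 7/4 (r = -(-2 + 1*(-5))/4 = -(-2 - 5)/4 = -¼*(-7) = 7/4 ≈ 1.7500)
f(y, R) = -13/4 (f(y, R) = 7/4 - 1*5 = 7/4 - 5 = -13/4)
8/f(-5, 6) - 97 = 8/(-13/4) - 97 = 8*(-4/13) - 97 = -32/13 - 97 = -1293/13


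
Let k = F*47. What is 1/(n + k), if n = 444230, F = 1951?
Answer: 1/535927 ≈ 1.8659e-6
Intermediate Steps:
k = 91697 (k = 1951*47 = 91697)
1/(n + k) = 1/(444230 + 91697) = 1/535927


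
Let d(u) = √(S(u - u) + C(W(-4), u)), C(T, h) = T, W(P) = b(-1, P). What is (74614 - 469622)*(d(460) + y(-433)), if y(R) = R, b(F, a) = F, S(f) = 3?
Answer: 171038464 - 395008*√2 ≈ 1.7048e+8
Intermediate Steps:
W(P) = -1
d(u) = √2 (d(u) = √(3 - 1) = √2)
(74614 - 469622)*(d(460) + y(-433)) = (74614 - 469622)*(√2 - 433) = -395008*(-433 + √2) = 171038464 - 395008*√2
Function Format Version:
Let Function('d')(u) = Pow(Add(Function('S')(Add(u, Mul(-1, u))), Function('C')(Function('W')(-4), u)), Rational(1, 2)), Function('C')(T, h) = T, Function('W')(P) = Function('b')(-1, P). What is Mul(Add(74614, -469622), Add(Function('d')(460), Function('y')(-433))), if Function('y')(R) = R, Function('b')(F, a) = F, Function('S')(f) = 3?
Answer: Add(171038464, Mul(-395008, Pow(2, Rational(1, 2)))) ≈ 1.7048e+8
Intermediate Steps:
Function('W')(P) = -1
Function('d')(u) = Pow(2, Rational(1, 2)) (Function('d')(u) = Pow(Add(3, -1), Rational(1, 2)) = Pow(2, Rational(1, 2)))
Mul(Add(74614, -469622), Add(Function('d')(460), Function('y')(-433))) = Mul(Add(74614, -469622), Add(Pow(2, Rational(1, 2)), -433)) = Mul(-395008, Add(-433, Pow(2, Rational(1, 2)))) = Add(171038464, Mul(-395008, Pow(2, Rational(1, 2))))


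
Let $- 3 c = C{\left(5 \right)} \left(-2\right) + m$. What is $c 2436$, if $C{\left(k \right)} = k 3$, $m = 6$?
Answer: $19488$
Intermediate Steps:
$C{\left(k \right)} = 3 k$
$c = 8$ ($c = - \frac{3 \cdot 5 \left(-2\right) + 6}{3} = - \frac{15 \left(-2\right) + 6}{3} = - \frac{-30 + 6}{3} = \left(- \frac{1}{3}\right) \left(-24\right) = 8$)
$c 2436 = 8 \cdot 2436 = 19488$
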